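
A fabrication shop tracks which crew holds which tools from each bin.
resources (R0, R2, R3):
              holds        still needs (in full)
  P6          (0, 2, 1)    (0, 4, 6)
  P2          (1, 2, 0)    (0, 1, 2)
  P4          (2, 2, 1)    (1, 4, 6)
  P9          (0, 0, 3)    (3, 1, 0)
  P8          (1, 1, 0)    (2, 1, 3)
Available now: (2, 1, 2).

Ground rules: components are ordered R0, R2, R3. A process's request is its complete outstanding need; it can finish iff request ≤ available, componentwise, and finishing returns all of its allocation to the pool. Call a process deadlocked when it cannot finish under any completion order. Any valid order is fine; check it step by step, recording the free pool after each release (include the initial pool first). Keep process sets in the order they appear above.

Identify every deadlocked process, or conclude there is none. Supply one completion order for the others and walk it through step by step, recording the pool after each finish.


The deadlocked set is P6 and P4.
Key observation: no order helps: past P2, P9, P8, the free pool tops out at (4, 4, 5), below what each blocked process needs in R3.
One completion order for the rest: P2, P9, P8. Step-by-step check:
  pool = (2, 1, 2)
  P2: need (0, 1, 2) fits (2, 1, 2); releases (1, 2, 0), pool now (3, 3, 2)
  P9: need (3, 1, 0) fits (3, 3, 2); releases (0, 0, 3), pool now (3, 3, 5)
  P8: need (2, 1, 3) fits (3, 3, 5); releases (1, 1, 0), pool now (4, 4, 5)
None of the blocked processes ever fits:
  P6 still needs (0, 4, 6) but only (4, 4, 5) is free — short on R3
  P4 still needs (1, 4, 6) but only (4, 4, 5) is free — short on R3


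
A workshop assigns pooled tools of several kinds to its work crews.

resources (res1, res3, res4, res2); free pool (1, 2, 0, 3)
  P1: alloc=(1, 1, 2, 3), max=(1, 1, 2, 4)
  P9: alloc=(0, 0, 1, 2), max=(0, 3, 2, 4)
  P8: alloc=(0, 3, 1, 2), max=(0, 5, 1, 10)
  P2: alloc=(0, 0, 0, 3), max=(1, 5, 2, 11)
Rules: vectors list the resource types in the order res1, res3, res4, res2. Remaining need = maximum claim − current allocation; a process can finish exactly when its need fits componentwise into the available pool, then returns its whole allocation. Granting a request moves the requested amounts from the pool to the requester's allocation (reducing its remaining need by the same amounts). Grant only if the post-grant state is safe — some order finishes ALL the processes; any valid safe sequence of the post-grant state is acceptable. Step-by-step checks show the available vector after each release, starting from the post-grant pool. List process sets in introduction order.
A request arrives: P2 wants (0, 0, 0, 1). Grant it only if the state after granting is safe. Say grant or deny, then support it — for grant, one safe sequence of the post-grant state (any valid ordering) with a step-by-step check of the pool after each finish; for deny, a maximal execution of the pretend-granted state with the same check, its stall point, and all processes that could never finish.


DENY — the pretend-granted state is unsafe.
Key observation: after P1, P9 the pool peaks at (2, 3, 3, 7), and each blocked process is short somewhere: P8 on res2; P2 on res3.
After a pretend grant, a maximal execution: P1, P9 — then nothing else fits. Verifying each step:
  pool = (1, 2, 0, 2)
  P1 needs (0, 0, 0, 1) <= (1, 2, 0, 2) -> finishes; pool += (1, 1, 2, 3) = (2, 3, 2, 5)
  P9 needs (0, 3, 1, 2) <= (2, 3, 2, 5) -> finishes; pool += (0, 0, 1, 2) = (2, 3, 3, 7)
  P8 cannot run: need (0, 2, 0, 8) vs free (2, 3, 3, 7) (insufficient res2)
  P2 cannot run: need (1, 5, 2, 7) vs free (2, 3, 3, 7) (insufficient res3)
Post-grant, the permanently blocked set is P8 and P2.


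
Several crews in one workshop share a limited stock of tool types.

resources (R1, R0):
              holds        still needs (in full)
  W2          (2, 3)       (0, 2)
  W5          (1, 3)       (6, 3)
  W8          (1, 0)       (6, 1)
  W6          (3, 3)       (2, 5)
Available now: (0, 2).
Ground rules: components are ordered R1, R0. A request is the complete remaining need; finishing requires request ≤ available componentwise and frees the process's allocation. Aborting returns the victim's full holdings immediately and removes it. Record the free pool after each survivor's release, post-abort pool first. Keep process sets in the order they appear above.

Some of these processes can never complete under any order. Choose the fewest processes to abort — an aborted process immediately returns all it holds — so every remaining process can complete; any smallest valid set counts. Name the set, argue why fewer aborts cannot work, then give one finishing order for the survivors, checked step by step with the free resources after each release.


The answer: abort W5.
Key observation: W8 could never have finished before the abort; with (1, 3) returned by W5, it fits at step 3.
Why nothing smaller works: aborting no one leaves the state deadlocked as given.
The survivors complete as W2, W6, W8. Step-by-step check (starting from the post-abort pool):
  pool = (1, 5)
  W2 needs (0, 2) <= (1, 5) -> finishes; pool += (2, 3) = (3, 8)
  W6 needs (2, 5) <= (3, 8) -> finishes; pool += (3, 3) = (6, 11)
  W8 needs (6, 1) <= (6, 11) -> finishes; pool += (1, 0) = (7, 11)


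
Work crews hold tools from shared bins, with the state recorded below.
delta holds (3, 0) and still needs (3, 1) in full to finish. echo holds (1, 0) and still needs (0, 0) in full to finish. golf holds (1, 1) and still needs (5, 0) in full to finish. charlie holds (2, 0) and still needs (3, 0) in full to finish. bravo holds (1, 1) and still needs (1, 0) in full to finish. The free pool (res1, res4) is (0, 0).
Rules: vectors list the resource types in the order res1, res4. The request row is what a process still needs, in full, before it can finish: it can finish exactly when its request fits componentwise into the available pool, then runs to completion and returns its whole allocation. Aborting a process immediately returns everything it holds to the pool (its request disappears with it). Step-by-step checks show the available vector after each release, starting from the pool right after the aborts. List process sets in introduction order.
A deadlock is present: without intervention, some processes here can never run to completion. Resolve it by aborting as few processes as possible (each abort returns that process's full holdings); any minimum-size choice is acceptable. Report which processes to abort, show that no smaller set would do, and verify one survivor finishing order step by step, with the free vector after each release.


Minimum abort set: charlie.
Key observation: delta had no path to completion before; after the abort of charlie ((2, 0) returned), step 2 is where it fits.
Minimality: the empty abort set fails — the state is deadlocked as it stands.
One survivor order: bravo, delta, echo, golf. Step-by-step check (post-abort pool first):
  pool = (2, 0)
  bravo needs (1, 0) <= (2, 0) -> finishes; pool += (1, 1) = (3, 1)
  delta needs (3, 1) <= (3, 1) -> finishes; pool += (3, 0) = (6, 1)
  echo needs (0, 0) <= (6, 1) -> finishes; pool += (1, 0) = (7, 1)
  golf needs (5, 0) <= (7, 1) -> finishes; pool += (1, 1) = (8, 2)


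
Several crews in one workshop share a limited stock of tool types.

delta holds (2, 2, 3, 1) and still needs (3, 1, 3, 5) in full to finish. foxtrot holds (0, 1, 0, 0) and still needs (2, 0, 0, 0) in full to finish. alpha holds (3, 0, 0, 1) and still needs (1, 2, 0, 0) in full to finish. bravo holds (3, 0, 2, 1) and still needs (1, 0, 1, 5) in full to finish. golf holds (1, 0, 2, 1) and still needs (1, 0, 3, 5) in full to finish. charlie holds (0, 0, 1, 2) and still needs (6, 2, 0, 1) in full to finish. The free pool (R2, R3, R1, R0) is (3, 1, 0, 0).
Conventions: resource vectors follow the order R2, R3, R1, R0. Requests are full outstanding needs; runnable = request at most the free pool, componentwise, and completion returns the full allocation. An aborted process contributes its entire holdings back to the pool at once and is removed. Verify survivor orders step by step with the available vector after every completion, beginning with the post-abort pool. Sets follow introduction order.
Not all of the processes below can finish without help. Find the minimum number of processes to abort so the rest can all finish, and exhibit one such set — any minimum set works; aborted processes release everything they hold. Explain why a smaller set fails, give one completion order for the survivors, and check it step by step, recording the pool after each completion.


Abort delta and golf.
Key observation: before aborting delta and golf, bravo was permanently blocked — no order could ever run it; afterwards it completes at step 4.
Why nothing smaller works — every single abort fails: delta alone leaves bravo blocked (short on R0); foxtrot alone leaves delta blocked (short on R1 and R0); alpha alone leaves delta blocked (short on R1 and R0); bravo alone leaves delta blocked (short on R0); golf alone leaves delta blocked (short on R0); charlie alone leaves delta blocked (short on R1 and R0).
One survivor order: charlie, foxtrot, alpha, bravo. Walking it through (post-abort pool first):
  pool = (6, 3, 5, 2)
  charlie needs (6, 2, 0, 1) <= (6, 3, 5, 2) -> finishes; pool += (0, 0, 1, 2) = (6, 3, 6, 4)
  foxtrot needs (2, 0, 0, 0) <= (6, 3, 6, 4) -> finishes; pool += (0, 1, 0, 0) = (6, 4, 6, 4)
  alpha needs (1, 2, 0, 0) <= (6, 4, 6, 4) -> finishes; pool += (3, 0, 0, 1) = (9, 4, 6, 5)
  bravo needs (1, 0, 1, 5) <= (9, 4, 6, 5) -> finishes; pool += (3, 0, 2, 1) = (12, 4, 8, 6)


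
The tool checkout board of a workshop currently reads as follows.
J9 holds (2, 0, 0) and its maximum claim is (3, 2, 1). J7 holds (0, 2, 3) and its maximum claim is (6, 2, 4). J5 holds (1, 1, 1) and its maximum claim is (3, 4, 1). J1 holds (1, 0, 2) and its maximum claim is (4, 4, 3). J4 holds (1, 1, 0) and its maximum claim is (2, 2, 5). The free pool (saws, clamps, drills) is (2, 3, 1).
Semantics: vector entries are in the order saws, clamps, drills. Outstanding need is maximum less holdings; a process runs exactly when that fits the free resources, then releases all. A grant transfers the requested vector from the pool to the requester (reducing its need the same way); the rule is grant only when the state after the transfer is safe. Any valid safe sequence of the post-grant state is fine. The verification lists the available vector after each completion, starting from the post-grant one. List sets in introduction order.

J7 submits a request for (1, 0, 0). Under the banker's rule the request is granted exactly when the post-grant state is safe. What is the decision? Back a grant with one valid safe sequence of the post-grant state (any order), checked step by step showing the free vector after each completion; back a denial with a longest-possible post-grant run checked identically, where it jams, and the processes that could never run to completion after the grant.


GRANT — the state after the grant stays safe, e.g. via J9, J5, J1, J7, J4.
Key observation: with (1, 3, 1) left after the transfer, J9 can run at once — the state stays safe.
Step-by-step check of the post-grant state:
  pool = (1, 3, 1)
  J9: need (1, 2, 1) fits (1, 3, 1); releases (2, 0, 0), pool now (3, 3, 1)
  J5: need (2, 3, 0) fits (3, 3, 1); releases (1, 1, 1), pool now (4, 4, 2)
  J1: need (3, 4, 1) fits (4, 4, 2); releases (1, 0, 2), pool now (5, 4, 4)
  J7: need (5, 0, 1) fits (5, 4, 4); releases (1, 2, 3), pool now (6, 6, 7)
  J4: need (1, 1, 5) fits (6, 6, 7); releases (1, 1, 0), pool now (7, 7, 7)


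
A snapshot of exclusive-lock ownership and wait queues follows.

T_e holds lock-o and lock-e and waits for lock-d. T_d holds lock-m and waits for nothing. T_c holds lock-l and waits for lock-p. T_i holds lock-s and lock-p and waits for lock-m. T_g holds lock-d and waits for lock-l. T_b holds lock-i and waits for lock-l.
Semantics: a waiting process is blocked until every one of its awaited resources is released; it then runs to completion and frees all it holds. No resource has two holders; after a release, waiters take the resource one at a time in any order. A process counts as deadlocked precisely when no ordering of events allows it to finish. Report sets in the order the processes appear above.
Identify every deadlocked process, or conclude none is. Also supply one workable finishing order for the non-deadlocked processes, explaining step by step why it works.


No process is deadlocked.
Key observation: every chain of waits terminates; starting from the processes that wait on nothing, all the rest unlock in turn.
The rest can finish in the order T_d, T_i, T_c, T_b, T_g, T_e.
Check, step by step:
  T_d: no waits; runs immediately, freeing lock-m
  run T_i (all its waits — lock-m — are resolved); releases lock-s and lock-p
  run T_c (all its waits — lock-p — are resolved); releases lock-l
  run T_b (all its waits — lock-l — are resolved); releases lock-i
  run T_g (all its waits — lock-l — are resolved); releases lock-d
  run T_e (all its waits — lock-d — are resolved); releases lock-o and lock-e


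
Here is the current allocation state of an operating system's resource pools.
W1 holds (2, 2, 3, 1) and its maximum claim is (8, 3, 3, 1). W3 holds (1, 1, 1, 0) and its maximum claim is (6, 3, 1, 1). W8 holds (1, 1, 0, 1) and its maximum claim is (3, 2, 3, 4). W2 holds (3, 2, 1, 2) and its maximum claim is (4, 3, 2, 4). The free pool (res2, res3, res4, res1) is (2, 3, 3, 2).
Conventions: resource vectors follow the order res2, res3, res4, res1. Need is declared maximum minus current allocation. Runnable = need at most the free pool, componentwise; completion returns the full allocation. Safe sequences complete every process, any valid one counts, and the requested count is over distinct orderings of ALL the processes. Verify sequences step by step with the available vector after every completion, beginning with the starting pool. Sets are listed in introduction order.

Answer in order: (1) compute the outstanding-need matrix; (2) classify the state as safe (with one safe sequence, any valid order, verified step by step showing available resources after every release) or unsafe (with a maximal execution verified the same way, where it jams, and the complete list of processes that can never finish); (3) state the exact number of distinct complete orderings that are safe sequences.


(1) Outstanding need per process (order res2, res3, res4, res1):
  W1: (6, 1, 0, 0)
  W3: (5, 2, 0, 1)
  W8: (2, 1, 3, 3)
  W2: (1, 1, 1, 2)
(2) SAFE, for example via the order W2, W8, W1, W3.
Key observation: the order's first zero-slack moment is W2 ((1, 1, 1, 2) needed, (2, 3, 3, 2) free — a requested resource with nothing to spare).
Verifying each step:
  pool = (2, 3, 3, 2)
  run W2 (needs (1, 1, 1, 2), free (2, 3, 3, 2)); after release of (3, 2, 1, 2) the pool is (5, 5, 4, 4)
  run W8 (needs (2, 1, 3, 3), free (5, 5, 4, 4)); after release of (1, 1, 0, 1) the pool is (6, 6, 4, 5)
  run W1 (needs (6, 1, 0, 0), free (6, 6, 4, 5)); after release of (2, 2, 3, 1) the pool is (8, 8, 7, 6)
  run W3 (needs (5, 2, 0, 1), free (8, 8, 7, 6)); after release of (1, 1, 1, 0) the pool is (9, 9, 8, 6)
(3) Precisely 4 of the possible complete orderings are safe sequences.


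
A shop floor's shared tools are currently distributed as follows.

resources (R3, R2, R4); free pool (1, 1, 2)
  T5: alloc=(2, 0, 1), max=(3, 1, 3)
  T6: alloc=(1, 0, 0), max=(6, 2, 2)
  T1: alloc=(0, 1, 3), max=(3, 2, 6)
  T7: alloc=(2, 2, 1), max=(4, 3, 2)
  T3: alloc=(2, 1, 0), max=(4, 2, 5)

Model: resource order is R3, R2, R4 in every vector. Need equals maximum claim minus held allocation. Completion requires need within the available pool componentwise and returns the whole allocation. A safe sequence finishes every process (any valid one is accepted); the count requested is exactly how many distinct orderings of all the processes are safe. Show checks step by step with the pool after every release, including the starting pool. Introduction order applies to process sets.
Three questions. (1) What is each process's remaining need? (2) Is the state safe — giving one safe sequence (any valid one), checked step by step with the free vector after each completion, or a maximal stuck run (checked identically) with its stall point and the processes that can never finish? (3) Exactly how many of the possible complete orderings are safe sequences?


(1) Outstanding need per process (order R3, R2, R4):
  T5: (1, 1, 2)
  T6: (5, 2, 2)
  T1: (3, 1, 3)
  T7: (2, 1, 1)
  T3: (2, 1, 5)
(2) The state is SAFE; one workable sequence: T5, T1, T7, T3, T6.
Key observation: the order's first zero-slack moment is T5 ((1, 1, 2) needed, (1, 1, 2) free — a requested resource with nothing to spare).
Verifying each step:
  pool = (1, 1, 2)
  T5 needs (1, 1, 2) <= (1, 1, 2) -> finishes; pool += (2, 0, 1) = (3, 1, 3)
  T1 needs (3, 1, 3) <= (3, 1, 3) -> finishes; pool += (0, 1, 3) = (3, 2, 6)
  T7 needs (2, 1, 1) <= (3, 2, 6) -> finishes; pool += (2, 2, 1) = (5, 4, 7)
  T3 needs (2, 1, 5) <= (5, 4, 7) -> finishes; pool += (2, 1, 0) = (7, 5, 7)
  T6 needs (5, 2, 2) <= (7, 5, 7) -> finishes; pool += (1, 0, 0) = (8, 5, 7)
(3) The exact count: 7 of the possible complete orderings are safe sequences.


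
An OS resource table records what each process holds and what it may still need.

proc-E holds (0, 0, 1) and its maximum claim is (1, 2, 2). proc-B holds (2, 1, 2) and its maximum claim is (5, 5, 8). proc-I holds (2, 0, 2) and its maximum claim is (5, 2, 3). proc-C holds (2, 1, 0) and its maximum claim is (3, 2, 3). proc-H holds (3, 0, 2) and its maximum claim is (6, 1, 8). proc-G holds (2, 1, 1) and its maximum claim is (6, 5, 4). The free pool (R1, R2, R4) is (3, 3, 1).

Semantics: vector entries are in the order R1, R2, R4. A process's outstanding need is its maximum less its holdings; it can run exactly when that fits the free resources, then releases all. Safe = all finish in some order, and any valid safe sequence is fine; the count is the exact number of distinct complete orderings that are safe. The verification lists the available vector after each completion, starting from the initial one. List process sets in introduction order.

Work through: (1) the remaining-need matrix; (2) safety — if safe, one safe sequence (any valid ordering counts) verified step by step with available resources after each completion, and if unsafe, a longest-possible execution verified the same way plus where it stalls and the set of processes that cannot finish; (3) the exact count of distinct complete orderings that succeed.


(1) Remaining need (order R1, R2, R4):
  proc-E: (1, 2, 1)
  proc-B: (3, 4, 6)
  proc-I: (3, 2, 1)
  proc-C: (1, 1, 3)
  proc-H: (3, 1, 6)
  proc-G: (4, 4, 3)
(2) UNSAFE.
Key observation: no order helps: past proc-I, proc-C, proc-E, proc-G, the free pool tops out at (9, 5, 5), below what each blocked process needs in R4.
Going as far as possible: proc-I, proc-C, proc-E, proc-G; after that, nothing fits. Check, step by step:
  pool = (3, 3, 1)
  proc-I: need (3, 2, 1) fits (3, 3, 1); releases (2, 0, 2), pool now (5, 3, 3)
  proc-C: need (1, 1, 3) fits (5, 3, 3); releases (2, 1, 0), pool now (7, 4, 3)
  proc-E: need (1, 2, 1) fits (7, 4, 3); releases (0, 0, 1), pool now (7, 4, 4)
  proc-G: need (4, 4, 3) fits (7, 4, 4); releases (2, 1, 1), pool now (9, 5, 5)
  proc-B cannot run: need (3, 4, 6) vs free (9, 5, 5) (insufficient R4)
  proc-H cannot run: need (3, 1, 6) vs free (9, 5, 5) (insufficient R4)
Permanently blocked: proc-B and proc-H.
(3) Exactly 0 of the possible complete orderings are safe sequences.


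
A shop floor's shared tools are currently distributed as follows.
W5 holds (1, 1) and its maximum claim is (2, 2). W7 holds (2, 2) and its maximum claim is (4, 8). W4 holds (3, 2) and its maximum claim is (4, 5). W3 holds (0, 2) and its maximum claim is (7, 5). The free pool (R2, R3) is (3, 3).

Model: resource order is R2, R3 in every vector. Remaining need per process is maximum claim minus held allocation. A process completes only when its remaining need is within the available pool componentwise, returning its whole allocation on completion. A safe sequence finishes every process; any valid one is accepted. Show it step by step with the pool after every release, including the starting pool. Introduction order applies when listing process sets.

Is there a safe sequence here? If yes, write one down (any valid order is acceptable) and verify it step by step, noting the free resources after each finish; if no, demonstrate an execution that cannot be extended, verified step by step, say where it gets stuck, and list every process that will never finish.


SAFE — a valid safe sequence is W5, W4, W3, W7.
Key observation: at W3 the run first touches a limit — (7, 3) against (7, 6), exact on a resource it actually requests.
Step-by-step check:
  pool = (3, 3)
  run W5 (needs (1, 1), free (3, 3)); after release of (1, 1) the pool is (4, 4)
  run W4 (needs (1, 3), free (4, 4)); after release of (3, 2) the pool is (7, 6)
  run W3 (needs (7, 3), free (7, 6)); after release of (0, 2) the pool is (7, 8)
  run W7 (needs (2, 6), free (7, 8)); after release of (2, 2) the pool is (9, 10)


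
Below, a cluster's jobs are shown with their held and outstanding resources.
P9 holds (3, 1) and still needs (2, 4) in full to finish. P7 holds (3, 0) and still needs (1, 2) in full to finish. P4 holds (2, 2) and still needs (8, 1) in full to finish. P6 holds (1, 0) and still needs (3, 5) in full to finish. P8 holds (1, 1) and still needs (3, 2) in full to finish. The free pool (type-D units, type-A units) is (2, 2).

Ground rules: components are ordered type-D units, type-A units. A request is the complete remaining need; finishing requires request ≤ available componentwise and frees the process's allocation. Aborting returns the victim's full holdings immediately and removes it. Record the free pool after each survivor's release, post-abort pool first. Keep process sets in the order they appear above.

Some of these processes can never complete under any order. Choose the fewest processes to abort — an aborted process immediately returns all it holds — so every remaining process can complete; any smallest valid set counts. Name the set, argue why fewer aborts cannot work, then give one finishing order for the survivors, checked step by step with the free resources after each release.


The answer: abort P9.
Key observation: aborting P9 returns (3, 1), and P4 — hopeless before — runs at step 3 with the returned capacity in the pool.
Why nothing smaller works: aborting no one leaves the state deadlocked as given.
Survivors finish in the order: P7, P8, P4, P6. Check, step by step (pool after the aborts first):
  pool = (5, 3)
  P7 needs (1, 2) <= (5, 3) -> finishes; pool += (3, 0) = (8, 3)
  P8 needs (3, 2) <= (8, 3) -> finishes; pool += (1, 1) = (9, 4)
  P4 needs (8, 1) <= (9, 4) -> finishes; pool += (2, 2) = (11, 6)
  P6 needs (3, 5) <= (11, 6) -> finishes; pool += (1, 0) = (12, 6)


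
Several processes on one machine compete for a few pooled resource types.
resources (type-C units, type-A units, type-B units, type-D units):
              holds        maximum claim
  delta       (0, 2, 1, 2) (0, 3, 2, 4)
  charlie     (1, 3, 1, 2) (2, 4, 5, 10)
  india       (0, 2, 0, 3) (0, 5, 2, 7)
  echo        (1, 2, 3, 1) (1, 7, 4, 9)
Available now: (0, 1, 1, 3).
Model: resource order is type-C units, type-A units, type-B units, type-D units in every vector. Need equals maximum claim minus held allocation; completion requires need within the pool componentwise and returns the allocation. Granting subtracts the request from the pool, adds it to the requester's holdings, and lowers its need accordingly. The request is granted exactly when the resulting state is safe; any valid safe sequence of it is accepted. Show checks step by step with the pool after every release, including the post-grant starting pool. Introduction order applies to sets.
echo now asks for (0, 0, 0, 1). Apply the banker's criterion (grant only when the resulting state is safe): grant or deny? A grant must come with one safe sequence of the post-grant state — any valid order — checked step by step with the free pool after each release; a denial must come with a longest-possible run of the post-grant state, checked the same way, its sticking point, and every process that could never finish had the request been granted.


GRANT: granting preserves safety; a valid post-grant sequence is delta, india, echo, charlie.
Key observation: granting shrinks the pool to (0, 1, 1, 2), yet delta still fits and the chain goes through.
Verifying the post-grant state step by step:
  pool = (0, 1, 1, 2)
  delta needs (0, 1, 1, 2) <= (0, 1, 1, 2) -> finishes; pool += (0, 2, 1, 2) = (0, 3, 2, 4)
  india needs (0, 3, 2, 4) <= (0, 3, 2, 4) -> finishes; pool += (0, 2, 0, 3) = (0, 5, 2, 7)
  echo needs (0, 5, 1, 7) <= (0, 5, 2, 7) -> finishes; pool += (1, 2, 3, 2) = (1, 7, 5, 9)
  charlie needs (1, 1, 4, 8) <= (1, 7, 5, 9) -> finishes; pool += (1, 3, 1, 2) = (2, 10, 6, 11)


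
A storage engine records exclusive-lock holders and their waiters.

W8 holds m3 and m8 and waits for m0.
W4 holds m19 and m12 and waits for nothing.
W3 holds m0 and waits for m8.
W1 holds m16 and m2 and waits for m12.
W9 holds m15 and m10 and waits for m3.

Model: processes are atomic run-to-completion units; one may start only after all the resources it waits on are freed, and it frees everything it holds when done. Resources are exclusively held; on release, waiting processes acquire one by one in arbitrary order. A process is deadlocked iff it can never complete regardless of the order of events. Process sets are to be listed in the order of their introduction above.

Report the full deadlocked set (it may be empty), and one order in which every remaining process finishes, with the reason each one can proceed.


The deadlocked set is W8, W3 and W9.
Key observation: nobody on the ring W8 -> W3 -> W8 can start until another member finishes, which never happens; W9 waits into the deadlock from upstream.
The rest can finish in the order W4, W1.
Walking it through:
  run W4 (it waits on nothing); releases m19 and m12
  W1 waits on m12 — all released -> runs and releases m16 and m2


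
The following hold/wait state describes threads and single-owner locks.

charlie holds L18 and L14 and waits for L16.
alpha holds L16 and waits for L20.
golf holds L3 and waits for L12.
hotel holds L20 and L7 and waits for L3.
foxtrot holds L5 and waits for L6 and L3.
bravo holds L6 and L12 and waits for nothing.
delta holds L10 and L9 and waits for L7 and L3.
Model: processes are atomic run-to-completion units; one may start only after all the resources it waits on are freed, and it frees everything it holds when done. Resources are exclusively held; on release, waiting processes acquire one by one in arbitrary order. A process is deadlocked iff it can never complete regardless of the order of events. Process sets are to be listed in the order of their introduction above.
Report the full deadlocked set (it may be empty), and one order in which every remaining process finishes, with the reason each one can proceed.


No process is deadlocked.
Key observation: all waits point, directly or indirectly, at processes that can finish, so nothing is permanently blocked.
One completion order for the rest: bravo, golf, hotel, foxtrot, delta, alpha, charlie.
Verifying each step:
  bravo: no waits; runs immediately, freeing L6 and L12
  run golf (all its waits — L12 — are resolved); releases L3
  run hotel (all its waits — L3 — are resolved); releases L20 and L7
  run foxtrot (all its waits — L6 and L3 — are resolved); releases L5
  run delta (all its waits — L7 and L3 — are resolved); releases L10 and L9
  run alpha (all its waits — L20 — are resolved); releases L16
  run charlie (all its waits — L16 — are resolved); releases L18 and L14


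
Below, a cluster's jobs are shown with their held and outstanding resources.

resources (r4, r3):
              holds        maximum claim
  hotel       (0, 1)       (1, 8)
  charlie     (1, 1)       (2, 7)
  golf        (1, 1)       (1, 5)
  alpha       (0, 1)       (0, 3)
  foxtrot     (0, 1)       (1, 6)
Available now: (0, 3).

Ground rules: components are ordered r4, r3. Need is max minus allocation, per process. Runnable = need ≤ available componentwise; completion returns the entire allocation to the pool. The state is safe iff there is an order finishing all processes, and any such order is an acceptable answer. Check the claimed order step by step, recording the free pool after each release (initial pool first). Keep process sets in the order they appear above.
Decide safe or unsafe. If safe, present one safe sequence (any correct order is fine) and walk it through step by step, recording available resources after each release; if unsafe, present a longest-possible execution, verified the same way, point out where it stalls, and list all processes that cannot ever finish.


SAFE. One safe sequence: alpha, golf, foxtrot, charlie, hotel.
Key observation: reading the order forward, golf is the first process whose need (0, 4) meets the free pool (0, 4) exactly on a resource it requests.
Check, step by step:
  pool = (0, 3)
  run alpha (needs (0, 2), free (0, 3)); after release of (0, 1) the pool is (0, 4)
  run golf (needs (0, 4), free (0, 4)); after release of (1, 1) the pool is (1, 5)
  run foxtrot (needs (1, 5), free (1, 5)); after release of (0, 1) the pool is (1, 6)
  run charlie (needs (1, 6), free (1, 6)); after release of (1, 1) the pool is (2, 7)
  run hotel (needs (1, 7), free (2, 7)); after release of (0, 1) the pool is (2, 8)


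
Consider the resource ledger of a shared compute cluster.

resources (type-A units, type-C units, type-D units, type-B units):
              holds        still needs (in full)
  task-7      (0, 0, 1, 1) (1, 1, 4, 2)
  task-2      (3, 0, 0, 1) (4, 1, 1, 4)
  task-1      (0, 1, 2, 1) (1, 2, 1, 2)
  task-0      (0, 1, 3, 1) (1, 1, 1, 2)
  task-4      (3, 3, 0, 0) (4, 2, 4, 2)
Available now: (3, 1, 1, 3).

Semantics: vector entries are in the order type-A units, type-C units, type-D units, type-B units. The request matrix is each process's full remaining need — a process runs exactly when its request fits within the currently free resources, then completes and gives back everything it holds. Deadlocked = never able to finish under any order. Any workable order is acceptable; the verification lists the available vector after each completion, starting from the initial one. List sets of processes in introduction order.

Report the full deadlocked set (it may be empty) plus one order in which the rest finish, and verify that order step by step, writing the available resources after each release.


Deadlocked: task-2 and task-4.
Key observation: the wall is type-A units: completing task-0, task-1, task-7 brings the pool only to (3, 3, 7, 6), and all the rest need more.
The rest can finish in the order task-0, task-1, task-7. Step-by-step check:
  pool = (3, 1, 1, 3)
  task-0: need (1, 1, 1, 2) fits (3, 1, 1, 3); releases (0, 1, 3, 1), pool now (3, 2, 4, 4)
  task-1: need (1, 2, 1, 2) fits (3, 2, 4, 4); releases (0, 1, 2, 1), pool now (3, 3, 6, 5)
  task-7: need (1, 1, 4, 2) fits (3, 3, 6, 5); releases (0, 0, 1, 1), pool now (3, 3, 7, 6)
The stuck group stays short no matter what:
  task-2 cannot run: need (4, 1, 1, 4) vs free (3, 3, 7, 6) (insufficient type-A units)
  task-4 cannot run: need (4, 2, 4, 2) vs free (3, 3, 7, 6) (insufficient type-A units)


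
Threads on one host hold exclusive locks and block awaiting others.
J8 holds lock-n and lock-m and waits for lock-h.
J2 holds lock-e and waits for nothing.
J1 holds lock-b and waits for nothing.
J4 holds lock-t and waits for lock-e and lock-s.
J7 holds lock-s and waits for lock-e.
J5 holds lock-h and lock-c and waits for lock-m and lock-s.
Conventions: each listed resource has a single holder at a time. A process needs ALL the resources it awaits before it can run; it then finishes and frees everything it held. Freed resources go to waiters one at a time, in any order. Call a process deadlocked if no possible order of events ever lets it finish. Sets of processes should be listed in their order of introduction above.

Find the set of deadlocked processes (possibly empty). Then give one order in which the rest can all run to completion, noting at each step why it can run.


Deadlocked: J8 and J5.
Key observation: J8 -> J5 -> J8 is a circular wait — nothing in it can go first; no other process is dragged down with it.
A valid finishing order for the others: J1, J2, J7, J4.
Verifying each step:
  J1 waits on nothing -> runs at once and releases lock-b
  J2 waits on nothing -> runs at once and releases lock-e
  J7 waits on lock-e — all released -> runs and releases lock-s
  J4 waits on lock-e and lock-s — all released -> runs and releases lock-t


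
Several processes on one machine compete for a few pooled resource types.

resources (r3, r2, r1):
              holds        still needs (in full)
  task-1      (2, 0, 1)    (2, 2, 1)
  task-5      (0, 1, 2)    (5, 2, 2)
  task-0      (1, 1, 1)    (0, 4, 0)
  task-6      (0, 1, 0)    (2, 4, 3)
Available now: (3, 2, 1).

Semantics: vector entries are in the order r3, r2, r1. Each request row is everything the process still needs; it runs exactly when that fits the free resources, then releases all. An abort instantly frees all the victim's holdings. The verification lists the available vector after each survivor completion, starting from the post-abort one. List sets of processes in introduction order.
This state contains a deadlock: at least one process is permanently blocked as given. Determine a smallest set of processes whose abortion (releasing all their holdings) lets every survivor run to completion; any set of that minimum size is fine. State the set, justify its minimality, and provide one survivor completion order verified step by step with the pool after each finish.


Abort task-0.
Key observation: before aborting task-0, task-6 was permanently blocked — no order could ever run it; afterwards it completes at step 3.
Minimality: the empty abort set fails — the state is deadlocked as it stands.
One survivor order: task-1, task-5, task-6. Check, step by step (post-abort pool first):
  pool = (4, 3, 2)
  task-1 needs (2, 2, 1) <= (4, 3, 2) -> finishes; pool += (2, 0, 1) = (6, 3, 3)
  task-5 needs (5, 2, 2) <= (6, 3, 3) -> finishes; pool += (0, 1, 2) = (6, 4, 5)
  task-6 needs (2, 4, 3) <= (6, 4, 5) -> finishes; pool += (0, 1, 0) = (6, 5, 5)


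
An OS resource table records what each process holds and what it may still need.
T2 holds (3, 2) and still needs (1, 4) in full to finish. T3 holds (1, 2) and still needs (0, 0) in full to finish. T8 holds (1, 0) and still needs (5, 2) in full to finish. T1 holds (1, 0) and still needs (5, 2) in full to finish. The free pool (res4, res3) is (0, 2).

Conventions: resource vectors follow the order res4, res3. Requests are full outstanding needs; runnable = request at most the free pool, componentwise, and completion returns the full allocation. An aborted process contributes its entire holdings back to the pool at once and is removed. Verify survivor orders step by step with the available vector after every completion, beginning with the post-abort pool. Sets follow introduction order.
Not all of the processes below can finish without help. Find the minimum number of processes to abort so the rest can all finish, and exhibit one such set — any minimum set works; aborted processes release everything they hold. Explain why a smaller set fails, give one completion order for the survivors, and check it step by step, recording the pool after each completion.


Abort T1.
Key observation: the returned (1, 0) from T1 is what brings T8 — unrunnable before, under any order — into play at step 3.
No smaller set exists: with zero aborts the deadlock remains.
One survivor order: T3, T2, T8. Walking it through (post-abort pool first):
  pool = (1, 2)
  T3: need (0, 0) fits (1, 2); releases (1, 2), pool now (2, 4)
  T2: need (1, 4) fits (2, 4); releases (3, 2), pool now (5, 6)
  T8: need (5, 2) fits (5, 6); releases (1, 0), pool now (6, 6)


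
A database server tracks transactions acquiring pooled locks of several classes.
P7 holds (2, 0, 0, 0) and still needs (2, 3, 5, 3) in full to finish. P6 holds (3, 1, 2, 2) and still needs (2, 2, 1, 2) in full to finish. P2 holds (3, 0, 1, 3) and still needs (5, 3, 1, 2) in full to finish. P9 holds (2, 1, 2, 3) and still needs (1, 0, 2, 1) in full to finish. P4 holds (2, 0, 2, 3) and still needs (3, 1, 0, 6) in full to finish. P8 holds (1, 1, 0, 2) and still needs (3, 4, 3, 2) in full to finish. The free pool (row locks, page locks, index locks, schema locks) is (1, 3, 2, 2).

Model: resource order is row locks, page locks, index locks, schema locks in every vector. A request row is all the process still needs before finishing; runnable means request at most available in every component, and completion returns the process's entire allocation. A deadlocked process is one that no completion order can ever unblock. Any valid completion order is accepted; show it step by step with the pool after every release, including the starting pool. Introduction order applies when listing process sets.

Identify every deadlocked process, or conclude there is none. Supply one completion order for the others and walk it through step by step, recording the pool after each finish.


The deadlocked set is empty.
Key observation: P9 fits the free pool immediately, and its release cascades until everyone finishes.
A valid finishing order for the others: P9, P6, P2, P8, P4, P7. Walking it through:
  pool = (1, 3, 2, 2)
  run P9 (needs (1, 0, 2, 1), free (1, 3, 2, 2)); after release of (2, 1, 2, 3) the pool is (3, 4, 4, 5)
  run P6 (needs (2, 2, 1, 2), free (3, 4, 4, 5)); after release of (3, 1, 2, 2) the pool is (6, 5, 6, 7)
  run P2 (needs (5, 3, 1, 2), free (6, 5, 6, 7)); after release of (3, 0, 1, 3) the pool is (9, 5, 7, 10)
  run P8 (needs (3, 4, 3, 2), free (9, 5, 7, 10)); after release of (1, 1, 0, 2) the pool is (10, 6, 7, 12)
  run P4 (needs (3, 1, 0, 6), free (10, 6, 7, 12)); after release of (2, 0, 2, 3) the pool is (12, 6, 9, 15)
  run P7 (needs (2, 3, 5, 3), free (12, 6, 9, 15)); after release of (2, 0, 0, 0) the pool is (14, 6, 9, 15)


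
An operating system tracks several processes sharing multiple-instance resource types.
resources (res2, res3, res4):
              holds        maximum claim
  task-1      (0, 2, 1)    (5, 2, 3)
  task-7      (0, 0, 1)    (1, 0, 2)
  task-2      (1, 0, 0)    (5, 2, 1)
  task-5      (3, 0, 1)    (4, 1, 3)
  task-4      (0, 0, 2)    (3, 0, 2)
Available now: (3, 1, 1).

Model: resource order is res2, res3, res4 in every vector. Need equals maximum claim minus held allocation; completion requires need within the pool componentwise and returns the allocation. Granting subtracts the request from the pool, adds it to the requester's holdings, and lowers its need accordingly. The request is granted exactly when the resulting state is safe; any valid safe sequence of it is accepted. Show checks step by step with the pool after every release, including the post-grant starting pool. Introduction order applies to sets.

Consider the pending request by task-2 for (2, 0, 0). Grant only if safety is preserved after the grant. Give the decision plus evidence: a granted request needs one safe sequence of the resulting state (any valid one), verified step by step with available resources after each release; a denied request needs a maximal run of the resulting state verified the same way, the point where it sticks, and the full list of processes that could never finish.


DENY. Granting would leave the state unsafe.
Key observation: after task-7, task-5, task-4 the pool peaks at (4, 1, 5), and each blocked process is short somewhere: task-1 on res2; task-2 on res3.
After a pretend grant, a maximal execution: task-7, task-5, task-4 — then nothing else fits. Verifying each step:
  pool = (1, 1, 1)
  task-7: need (1, 0, 1) fits (1, 1, 1); releases (0, 0, 1), pool now (1, 1, 2)
  task-5: need (1, 1, 2) fits (1, 1, 2); releases (3, 0, 1), pool now (4, 1, 3)
  task-4: need (3, 0, 0) fits (4, 1, 3); releases (0, 0, 2), pool now (4, 1, 5)
  task-1 cannot run: need (5, 0, 2) vs free (4, 1, 5) (insufficient res2)
  task-2 cannot run: need (2, 2, 1) vs free (4, 1, 5) (insufficient res3)
Processes that could never finish after the grant: task-1 and task-2.
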